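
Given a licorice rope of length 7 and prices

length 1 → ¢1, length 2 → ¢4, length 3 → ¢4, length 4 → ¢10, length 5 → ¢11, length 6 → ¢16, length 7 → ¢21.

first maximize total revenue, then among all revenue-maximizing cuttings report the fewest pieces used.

Consider every possible first cut. r[k] is the best of p[i]+r[k−i] over all sellable i≤k.
r[1] = 1
r[2] = 4
r[3] = 5  (first piece 1, then r[2]=4)
r[4] = 10
r[5] = 11  (first piece 1, then r[4]=10)
r[6] = 16
r[7] = 21
Maximum revenue is ¢21.
Now minimize piece count subject to staying optimal: for each k, pieces[k] = 1 + min over i with p[i]+r[k−i]=r[k] of pieces[k−i].
pieces[4] = 1
pieces[5] = 1
pieces[6] = 1
pieces[7] = 1

1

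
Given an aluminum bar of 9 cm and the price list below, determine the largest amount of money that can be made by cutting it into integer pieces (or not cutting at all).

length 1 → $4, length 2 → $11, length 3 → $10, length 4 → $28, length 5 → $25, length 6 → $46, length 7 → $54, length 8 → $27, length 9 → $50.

65

Let best[k] be the best obtainable value from length k. For each k, try every first piece i and keep the best of price[i] + best[k−i].
best[1] = 4
best[2] = max(4+4, 11+0) = 11
best[3] = max(4+11, 11+4, 10+0) = 15
best[4] = max(4+15, 11+11, 10+4, 28+0) = 28
best[5] = max(4+28, 11+15, 10+11, 28+4, 25+0) = 32
best[6] = max(4+32, 11+28, 10+15, 28+11, 25+4, 46+0) = 46
best[7] = max(4+46, 11+32, 10+28, …, 46+4, 54+0) = 54
best[8] = max(4+54, 11+46, 10+32, …, 54+4, 27+0) = 58
best[9] = max(4+58, 11+54, 10+46, …, 27+4, 50+0) = 65
One optimal cutting: 7 + 2 → $54 + $11 = $65.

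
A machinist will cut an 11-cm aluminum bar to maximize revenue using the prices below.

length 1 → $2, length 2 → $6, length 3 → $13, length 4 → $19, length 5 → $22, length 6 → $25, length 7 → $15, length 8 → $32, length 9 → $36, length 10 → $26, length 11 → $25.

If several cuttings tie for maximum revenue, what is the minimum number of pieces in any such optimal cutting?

Let r[k] be the best obtainable value from length k. For each k, try every first piece i and keep the best of price[i] + r[k−i].
r[1] = 2
r[2] = 6
r[3] = 13
r[4] = 19
r[5] = 22
r[6] = 26  (first piece 3, then r[3]=13)
r[7] = 32  (first piece 3, then r[4]=19)
r[8] = 38  (first piece 4, then r[4]=19)
r[9] = 41  (first piece 4, then r[5]=22)
r[10] = 45  (first piece 3, then r[7]=32)
r[11] = 51  (first piece 3, then r[8]=38)
Maximum revenue is $51.
Now minimize piece count subject to staying optimal: for each k, pieces[k] = 1 + min over i with p[i]+r[k−i]=r[k] of pieces[k−i].
pieces[8] = 2
pieces[9] = 2
pieces[10] = 3
pieces[11] = 3

3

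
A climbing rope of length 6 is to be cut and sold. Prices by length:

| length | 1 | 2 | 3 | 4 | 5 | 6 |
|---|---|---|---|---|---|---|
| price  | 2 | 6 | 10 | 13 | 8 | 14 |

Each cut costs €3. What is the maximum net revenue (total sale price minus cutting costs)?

Let r[k] be the best obtainable value from length k. For each k, try every first piece i and keep the best of price[i] + r[k−i] minus the 3 cut fee when i<k.
r[1] = 2
r[2] = 6
r[3] = 10
r[4] = 13
r[5] = 13  (first piece 2, then r[3]=10)
r[6] = 17  (first piece 3, then r[3]=10)
One optimal plan: pieces 3 + 3 (1 cut) → €20 − €3 = €17.

17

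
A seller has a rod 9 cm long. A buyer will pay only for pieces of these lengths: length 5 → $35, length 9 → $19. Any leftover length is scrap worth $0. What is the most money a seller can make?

Consider every possible first cut. best[k] is the best of p[i]+best[k−i] over all sellable i≤k.
best[1] = 0
best[2] = 0
best[3] = 0
best[4] = 0
best[5] = 35
best[6] = 35
best[7] = 35
best[8] = 35
best[9] = max(35+0, 19+0) = 35
One optimal cutting: pieces 5 with 4 cm of scrap → $35.

35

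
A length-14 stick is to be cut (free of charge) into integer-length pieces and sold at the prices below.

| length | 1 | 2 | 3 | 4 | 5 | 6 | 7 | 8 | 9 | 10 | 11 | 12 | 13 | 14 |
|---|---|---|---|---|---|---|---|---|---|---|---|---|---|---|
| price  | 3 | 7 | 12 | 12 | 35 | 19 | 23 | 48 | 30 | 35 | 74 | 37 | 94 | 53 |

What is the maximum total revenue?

97

Let best[k] be the best obtainable value from length k. For each k, try every first piece i and keep the best of price[i] + best[k−i].
best[1] = 3
best[2] = max(3+3, 7+0) = 7
best[3] = max(3+7, 7+3, 12+0) = 12
best[4] = max(3+12, 7+7, 12+3, 12+0) = 15
best[5] = max(3+15, 7+12, 12+7, 12+3, 35+0) = 35
best[6] = max(3+35, 7+15, 12+12, 12+7, 35+3, 19+0) = 38
best[7] = max(3+38, 7+35, 12+15, …, 19+3, 23+0) = 42
best[8] = max(3+42, 7+38, 12+35, …, 23+3, 48+0) = 48
best[9] = max(3+48, 7+42, 12+38, …, 48+3, 30+0) = 51
best[10] = max(3+51, 7+48, 12+42, …, 30+3, 35+0) = 70
best[11] = max(3+70, 7+51, 12+48, …, 35+3, 74+0) = 74
best[12] = max(3+74, 7+70, 12+51, …, 74+3, 37+0) = 77
best[13] = max(3+77, 7+74, 12+70, …, 37+3, 94+0) = 94
best[14] = max(3+94, 7+77, 12+74, …, 94+3, 53+0) = 97
One optimal cutting: 13 + 1 → 94 + 3 = 97.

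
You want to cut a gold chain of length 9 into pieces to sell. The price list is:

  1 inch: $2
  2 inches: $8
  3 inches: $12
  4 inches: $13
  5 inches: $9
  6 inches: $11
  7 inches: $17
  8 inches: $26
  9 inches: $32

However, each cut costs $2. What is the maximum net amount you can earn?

Build r[k] bottom-up: r[k] = max over allowed piece i of (p[i] + r[k−i]) − 2 per cut.
r[1] = 2
r[2] = max(2+2-2, 8+0) = 8
r[3] = max(2+8-2, 8+2-2, 12+0) = 12
r[4] = max(2+12-2, 8+8-2, 12+2-2, 13+0) = 14
r[5] = max(2+14-2, 8+12-2, 12+8-2, 13+2-2, 9+0) = 18
r[6] = max(2+18-2, 8+14-2, 12+12-2, 13+8-2, 9+2-2, 11+0) = 22
r[7] = max(2+22-2, 8+18-2, 12+14-2, …, 11+2-2, 17+0) = 24
r[8] = max(2+24-2, 8+22-2, 12+18-2, …, 17+2-2, 26+0) = 28
r[9] = max(2+28-2, 8+24-2, 12+22-2, …, 26+2-2, 32+0) = 32
One optimal plan: pieces 3 + 3 + 3 (2 cuts) → $36 − $4 = $32.

32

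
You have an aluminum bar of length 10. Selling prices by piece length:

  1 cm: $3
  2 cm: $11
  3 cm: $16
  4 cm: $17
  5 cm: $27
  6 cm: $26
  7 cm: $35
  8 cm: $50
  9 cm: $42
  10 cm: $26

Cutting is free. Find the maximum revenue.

Consider every possible first cut. best[k] is the best of p[i]+best[k−i] over all sellable i≤k.
best[1] = 3
best[2] = max(3+3, 11+0) = 11
best[3] = max(3+11, 11+3, 16+0) = 16
best[4] = max(3+16, 11+11, 16+3, 17+0) = 22
best[5] = max(3+22, 11+16, 16+11, 17+3, 27+0) = 27
best[6] = max(3+27, 11+22, 16+16, 17+11, 27+3, 26+0) = 33
best[7] = max(3+33, 11+27, 16+22, …, 26+3, 35+0) = 38
best[8] = max(3+38, 11+33, 16+27, …, 35+3, 50+0) = 50
best[9] = max(3+50, 11+38, 16+33, …, 50+3, 42+0) = 53
best[10] = max(3+53, 11+50, 16+38, …, 42+3, 26+0) = 61
One optimal cutting: 8 + 2 → $50 + $11 = $61.

61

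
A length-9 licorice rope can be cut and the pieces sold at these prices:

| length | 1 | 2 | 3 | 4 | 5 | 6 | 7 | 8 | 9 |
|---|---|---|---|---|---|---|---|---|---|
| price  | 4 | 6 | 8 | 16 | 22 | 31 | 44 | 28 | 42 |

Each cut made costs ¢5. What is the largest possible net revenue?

45

Consider every possible first cut. v[k] is the best of p[i]+v[k−i] over all sellable i≤k, charging 5 whenever i<k.
v[1] = 4
v[2] = max(4+4-5, 6+0) = 6
v[3] = max(4+6-5, 6+4-5, 8+0) = 8
v[4] = max(4+8-5, 6+6-5, 8+4-5, 16+0) = 16
v[5] = max(4+16-5, 6+8-5, 8+6-5, 16+4-5, 22+0) = 22
v[6] = max(4+22-5, 6+16-5, 8+8-5, 16+6-5, 22+4-5, 31+0) = 31
v[7] = max(4+31-5, 6+22-5, 8+16-5, …, 31+4-5, 44+0) = 44
v[8] = max(4+44-5, 6+31-5, 8+22-5, …, 44+4-5, 28+0) = 43
v[9] = max(4+43-5, 6+44-5, 8+31-5, …, 28+4-5, 42+0) = 45
One optimal plan: pieces 7 + 2 (1 cut) → ¢50 − ¢5 = ¢45.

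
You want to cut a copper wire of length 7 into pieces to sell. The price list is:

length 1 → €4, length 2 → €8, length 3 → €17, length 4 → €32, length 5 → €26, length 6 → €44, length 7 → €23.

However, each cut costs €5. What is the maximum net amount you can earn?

Consider every possible first cut. r[k] is the best of p[i]+r[k−i] over all sellable i≤k, charging 5 whenever i<k.
r[1] = 4
r[2] = max(4+4-5, 8+0) = 8
r[3] = max(4+8-5, 8+4-5, 17+0) = 17
r[4] = max(4+17-5, 8+8-5, 17+4-5, 32+0) = 32
r[5] = max(4+32-5, 8+17-5, 17+8-5, 32+4-5, 26+0) = 31
r[6] = max(4+31-5, 8+32-5, 17+17-5, 32+8-5, 26+4-5, 44+0) = 44
r[7] = max(4+44-5, 8+31-5, 17+32-5, …, 44+4-5, 23+0) = 44
One optimal plan: pieces 4 + 3 (1 cut) → €49 − €5 = €44.

44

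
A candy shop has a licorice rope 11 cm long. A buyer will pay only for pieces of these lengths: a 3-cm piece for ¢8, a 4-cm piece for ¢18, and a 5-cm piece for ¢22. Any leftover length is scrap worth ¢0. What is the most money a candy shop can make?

44

Build best[k] bottom-up: best[k] = max over allowed piece i of (p[i] + best[k−i]).
best[1] = 0
best[2] = 0
best[3] = 8
best[4] = max(8+0, 18+0) = 18
best[5] = max(8+0, 18+0, 22+0) = 22
best[6] = max(8+8, 18+0, 22+0) = 22
best[7] = max(8+18, 18+8, 22+0) = 26
best[8] = max(8+22, 18+18, 22+8) = 36
best[9] = max(8+22, 18+22, 22+18) = 40
best[10] = max(8+26, 18+22, 22+22) = 44
best[11] = max(8+36, 18+26, 22+22) = 44
One optimal cutting: pieces 5 + 5 with 1 cm of scrap → ¢44.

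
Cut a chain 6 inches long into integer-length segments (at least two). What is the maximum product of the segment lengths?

Define prod[k] = max over 1≤i<k of i · max(k−i, prod[k−i]); the inner max lets the remainder stay uncut if that's better.
prod[2] = 1·max(1,0) = 1·1 = 1
prod[3] = max(1·2, 2·1) = 2
prod[4] = max(1·3, 2·2, 3·1) = 4
prod[5] = max(1·4, 2·3, 3·2, 4·1) = 6
prod[6] = max(1·6, 2·4, 3·3, 4·2, 5·1) = 9
One optimal split: 3 + 3; product 3·3 = 9.

9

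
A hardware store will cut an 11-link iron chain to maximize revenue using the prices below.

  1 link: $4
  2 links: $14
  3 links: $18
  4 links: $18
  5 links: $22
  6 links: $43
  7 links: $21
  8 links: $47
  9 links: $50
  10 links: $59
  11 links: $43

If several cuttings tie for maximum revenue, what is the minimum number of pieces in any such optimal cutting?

3

Let r[k] be the best obtainable value from length k. For each k, try every first piece i and keep the best of price[i] + r[k−i].
r[1] = 4
r[2] = 14
r[3] = 18  (first piece 1, then r[2]=14)
r[4] = 28  (first piece 2, then r[2]=14)
r[5] = 32  (first piece 1, then r[4]=28)
r[6] = 43
r[7] = 47  (first piece 1, then r[6]=43)
r[8] = 57  (first piece 2, then r[6]=43)
r[9] = 61  (first piece 1, then r[8]=57)
r[10] = 71  (first piece 2, then r[8]=57)
r[11] = 75  (first piece 1, then r[10]=71)
Maximum revenue is $75.
Now minimize piece count subject to staying optimal: for each k, pieces[k] = 1 + min over i with p[i]+r[k−i]=r[k] of pieces[k−i].
pieces[8] = 2
pieces[9] = 2
pieces[10] = 3
pieces[11] = 3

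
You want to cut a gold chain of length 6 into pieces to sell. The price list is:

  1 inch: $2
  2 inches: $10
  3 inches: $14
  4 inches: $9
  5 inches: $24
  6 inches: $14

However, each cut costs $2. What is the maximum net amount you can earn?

Consider every possible first cut. net[k] is the best of p[i]+net[k−i] over all sellable i≤k, charging 2 whenever i<k.
net[1] = 2
net[2] = 10
net[3] = 14
net[4] = 18  (first piece 2, then net[2]=10)
net[5] = 24
net[6] = 26  (first piece 2, then net[4]=18)
One optimal plan: pieces 2 + 2 + 2 (2 cuts) → $30 − $4 = $26.

26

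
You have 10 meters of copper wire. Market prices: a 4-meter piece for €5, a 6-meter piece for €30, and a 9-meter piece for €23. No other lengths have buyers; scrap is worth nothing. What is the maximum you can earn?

35

Consider every possible first cut. f[k] is the best of p[i]+f[k−i] over all sellable i≤k.
f[1] = 0
f[2] = 0
f[3] = 0
f[4] = 5
f[5] = 5
f[6] = max(5+0, 30+0) = 30
f[7] = max(5+0, 30+0) = 30
f[8] = max(5+5, 30+0) = 30
f[9] = max(5+5, 30+0, 23+0) = 30
f[10] = max(5+30, 30+5, 23+0) = 35
One optimal cutting: 6 + 4 → €35.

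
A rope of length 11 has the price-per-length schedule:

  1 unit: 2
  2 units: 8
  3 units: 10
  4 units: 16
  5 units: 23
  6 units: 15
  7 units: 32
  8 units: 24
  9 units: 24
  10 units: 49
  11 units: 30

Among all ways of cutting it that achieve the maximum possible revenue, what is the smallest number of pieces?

2

Let r[k] be the best obtainable value from length k. For each k, try every first piece i and keep the best of price[i] + r[k−i].
r[1] = 2
r[2] = 8
r[3] = 10  (first piece 1, then r[2]=8)
r[4] = 16  (first piece 2, then r[2]=8)
r[5] = 23
r[6] = 25  (first piece 1, then r[5]=23)
r[7] = 32
r[8] = 34  (first piece 1, then r[7]=32)
r[9] = 40  (first piece 2, then r[7]=32)
r[10] = 49
r[11] = 51  (first piece 1, then r[10]=49)
Maximum revenue is 51.
Now minimize piece count subject to staying optimal: for each k, pieces[k] = 1 + min over i with p[i]+r[k−i]=r[k] of pieces[k−i].
pieces[8] = 2
pieces[9] = 2
pieces[10] = 1
pieces[11] = 2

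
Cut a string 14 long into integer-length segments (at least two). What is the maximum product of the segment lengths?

Let g[k] be the best product for length k (with at least one cut). For each first piece i, the rest contributes max(k−i, g[k−i]).
g[2] = 1·max(1,0) = 1·1 = 1
g[3] = 1·max(2,1) = 1·2 = 2
g[4] = 2·max(2,1) = 2·2 = 4
g[5] = 2·max(3,2) = 2·3 = 6
g[6] = 3·max(3,2) = 3·3 = 9
g[7] = 2·max(5,6) = 2·6 = 12
g[8] = 2·max(6,9) = 2·9 = 18
g[9] = 3·max(6,9) = 3·9 = 27
g[10] = 2·max(8,18) = 2·18 = 36
g[11] = 2·max(9,27) = 2·27 = 54
g[12] = 3·max(9,27) = 3·27 = 81
g[13] = 2·max(11,54) = 2·54 = 108
g[14] = 2·max(12,81) = 2·81 = 162
One optimal split: 3 + 3 + 3 + 3 + 2; product 3·3·3·3·2 = 162.

162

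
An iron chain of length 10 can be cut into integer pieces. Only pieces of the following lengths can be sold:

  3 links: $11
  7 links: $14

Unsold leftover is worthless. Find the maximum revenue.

Consider every possible first cut. r[k] is the best of p[i]+r[k−i] over all sellable i≤k.
r[1] = 0
r[2] = 0
r[3] = 11
r[4] = 11
r[5] = 11
r[6] = 22  (first piece 3, then r[3]=11)
r[7] = 22
r[8] = 22
r[9] = 33  (first piece 3, then r[6]=22)
r[10] = 33
One optimal cutting: pieces 3 + 3 + 3 with 1 link of scrap → $33.

33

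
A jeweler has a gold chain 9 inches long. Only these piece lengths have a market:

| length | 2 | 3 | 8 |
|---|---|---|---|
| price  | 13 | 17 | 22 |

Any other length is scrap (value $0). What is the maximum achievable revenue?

56

Let r[k] be the best obtainable value from length k. For each k, try every first piece i and keep the best of price[i] + r[k−i].
r[1] = 0
r[2] = 13
r[3] = max(13+0, 17+0) = 17
r[4] = max(13+13, 17+0) = 26
r[5] = max(13+17, 17+13) = 30
r[6] = max(13+26, 17+17) = 39
r[7] = max(13+30, 17+26) = 43
r[8] = max(13+39, 17+30, 22+0) = 52
r[9] = max(13+43, 17+39, 22+0) = 56
One optimal cutting: 3 + 2 + 2 + 2 → $56.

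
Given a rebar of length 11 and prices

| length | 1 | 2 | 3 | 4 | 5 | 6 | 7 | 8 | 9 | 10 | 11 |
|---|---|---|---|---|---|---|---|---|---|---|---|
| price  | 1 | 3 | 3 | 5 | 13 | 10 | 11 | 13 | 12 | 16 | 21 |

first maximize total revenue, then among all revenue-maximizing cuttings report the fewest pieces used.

3

Let r[k] be the best obtainable value from length k. For each k, try every first piece i and keep the best of price[i] + r[k−i].
r[1] = 1
r[2] = 3
r[3] = 4  (first piece 1, then r[2]=3)
r[4] = 6  (first piece 2, then r[2]=3)
r[5] = 13
r[6] = 14  (first piece 1, then r[5]=13)
r[7] = 16  (first piece 2, then r[5]=13)
r[8] = 17  (first piece 1, then r[7]=16)
r[9] = 19  (first piece 2, then r[7]=16)
r[10] = 26  (first piece 5, then r[5]=13)
r[11] = 27  (first piece 1, then r[10]=26)
Maximum revenue is ₹27.
Now minimize piece count subject to staying optimal: for each k, pieces[k] = 1 + min over i with p[i]+r[k−i]=r[k] of pieces[k−i].
pieces[8] = 3
pieces[9] = 3
pieces[10] = 2
pieces[11] = 3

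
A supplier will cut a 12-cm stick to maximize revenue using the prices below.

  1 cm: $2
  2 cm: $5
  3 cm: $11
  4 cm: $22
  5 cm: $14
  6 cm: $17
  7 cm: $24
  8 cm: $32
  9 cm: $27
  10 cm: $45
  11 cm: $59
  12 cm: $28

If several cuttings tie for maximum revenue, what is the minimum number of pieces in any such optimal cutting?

Let r[k] be the best obtainable value from length k. For each k, try every first piece i and keep the best of price[i] + r[k−i].
r[1] = 2
r[2] = max(2+2, 5+0) = 5
r[3] = max(2+5, 5+2, 11+0) = 11
r[4] = max(2+11, 5+5, 11+2, 22+0) = 22
r[5] = max(2+22, 5+11, 11+5, 22+2, 14+0) = 24
r[6] = max(2+24, 5+22, 11+11, 22+5, 14+2, 17+0) = 27
r[7] = max(2+27, 5+24, 11+22, …, 17+2, 24+0) = 33
r[8] = max(2+33, 5+27, 11+24, …, 24+2, 32+0) = 44
r[9] = max(2+44, 5+33, 11+27, …, 32+2, 27+0) = 46
r[10] = max(2+46, 5+44, 11+33, …, 27+2, 45+0) = 49
r[11] = max(2+49, 5+46, 11+44, …, 45+2, 59+0) = 59
r[12] = max(2+59, 5+49, 11+46, …, 59+2, 28+0) = 66
Maximum revenue is $66.
Now minimize piece count subject to staying optimal: for each k, pieces[k] = 1 + min over i with p[i]+r[k−i]=r[k] of pieces[k−i].
pieces[9] = 3
pieces[10] = 3
pieces[11] = 1
pieces[12] = 3

3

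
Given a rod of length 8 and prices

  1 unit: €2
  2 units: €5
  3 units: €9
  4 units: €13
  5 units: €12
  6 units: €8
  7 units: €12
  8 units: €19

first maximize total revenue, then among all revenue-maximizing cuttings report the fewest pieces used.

Let r[k] be the best obtainable value from length k. For each k, try every first piece i and keep the best of price[i] + r[k−i].
r[1] = 2
r[2] = max(2+2, 5+0) = 5
r[3] = max(2+5, 5+2, 9+0) = 9
r[4] = max(2+9, 5+5, 9+2, 13+0) = 13
r[5] = max(2+13, 5+9, 9+5, 13+2, 12+0) = 15
r[6] = max(2+15, 5+13, 9+9, 13+5, 12+2, 8+0) = 18
r[7] = max(2+18, 5+15, 9+13, …, 8+2, 12+0) = 22
r[8] = max(2+22, 5+18, 9+15, …, 12+2, 19+0) = 26
Maximum revenue is €26.
Now minimize piece count subject to staying optimal: for each k, pieces[k] = 1 + min over i with p[i]+r[k−i]=r[k] of pieces[k−i].
pieces[5] = 2
pieces[6] = 2
pieces[7] = 2
pieces[8] = 2

2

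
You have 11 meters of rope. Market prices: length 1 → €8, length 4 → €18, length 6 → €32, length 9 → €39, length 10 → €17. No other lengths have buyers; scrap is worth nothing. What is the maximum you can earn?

88

Build r[k] bottom-up: r[k] = max over allowed piece i of (p[i] + r[k−i]).
r[1] = 8
r[2] = 16  (first piece 1, then r[1]=8)
r[3] = 24  (first piece 1, then r[2]=16)
r[4] = max(8+24, 18+0) = 32
r[5] = max(8+32, 18+8) = 40
r[6] = max(8+40, 18+16, 32+0) = 48
r[7] = max(8+48, 18+24, 32+8) = 56
r[8] = max(8+56, 18+32, 32+16) = 64
r[9] = max(8+64, 18+40, 32+24, 39+0) = 72
r[10] = max(8+72, 18+48, 32+32, 39+8, 17+0) = 80
r[11] = max(8+80, 18+56, 32+40, 39+16, 17+8) = 88
One optimal cutting: 1 + 1 + 1 + 1 + 1 + 1 + 1 + 1 + 1 + 1 + 1 → €88.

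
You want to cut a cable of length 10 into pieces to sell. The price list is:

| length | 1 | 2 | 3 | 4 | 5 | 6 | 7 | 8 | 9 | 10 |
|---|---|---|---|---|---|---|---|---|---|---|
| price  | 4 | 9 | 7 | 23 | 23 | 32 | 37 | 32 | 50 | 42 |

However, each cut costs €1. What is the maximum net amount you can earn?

Let r[k] be the best obtainable value from length k. For each k, try every first piece i and keep the best of price[i] + r[k−i] minus the 1 cut fee when i<k.
r[1] = 4
r[2] = max(4+4-1, 9+0) = 9
r[3] = max(4+9-1, 9+4-1, 7+0) = 12
r[4] = max(4+12-1, 9+9-1, 7+4-1, 23+0) = 23
r[5] = max(4+23-1, 9+12-1, 7+9-1, 23+4-1, 23+0) = 26
r[6] = max(4+26-1, 9+23-1, 7+12-1, 23+9-1, 23+4-1, 32+0) = 32
r[7] = max(4+32-1, 9+26-1, 7+23-1, …, 32+4-1, 37+0) = 37
r[8] = max(4+37-1, 9+32-1, 7+26-1, …, 37+4-1, 32+0) = 45
r[9] = max(4+45-1, 9+37-1, 7+32-1, …, 32+4-1, 50+0) = 50
r[10] = max(4+50-1, 9+45-1, 7+37-1, …, 50+4-1, 42+0) = 54
One optimal plan: pieces 6 + 4 (1 cut) → €55 − €1 = €54.

54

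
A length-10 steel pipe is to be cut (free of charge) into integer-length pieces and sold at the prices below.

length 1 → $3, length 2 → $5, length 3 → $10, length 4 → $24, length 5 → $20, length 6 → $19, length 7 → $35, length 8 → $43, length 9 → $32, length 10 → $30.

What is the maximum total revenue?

54

Build R[k] bottom-up: R[k] = max over allowed piece i of (p[i] + R[k−i]).
R[1] = 3
R[2] = max(3+3, 5+0) = 6
R[3] = max(3+6, 5+3, 10+0) = 10
R[4] = max(3+10, 5+6, 10+3, 24+0) = 24
R[5] = max(3+24, 5+10, 10+6, 24+3, 20+0) = 27
R[6] = max(3+27, 5+24, 10+10, 24+6, 20+3, 19+0) = 30
R[7] = max(3+30, 5+27, 10+24, …, 19+3, 35+0) = 35
R[8] = max(3+35, 5+30, 10+27, …, 35+3, 43+0) = 48
R[9] = max(3+48, 5+35, 10+30, …, 43+3, 32+0) = 51
R[10] = max(3+51, 5+48, 10+35, …, 32+3, 30+0) = 54
One optimal cutting: 4 + 4 + 1 + 1 → $24 + $24 + $3 + $3 = $54.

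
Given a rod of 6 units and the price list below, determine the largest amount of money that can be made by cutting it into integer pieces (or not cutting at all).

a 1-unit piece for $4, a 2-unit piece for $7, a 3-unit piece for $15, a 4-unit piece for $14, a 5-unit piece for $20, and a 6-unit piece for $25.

30

Consider every possible first cut. R[k] is the best of p[i]+R[k−i] over all sellable i≤k.
R[1] = 4
R[2] = 8  (first piece 1, then R[1]=4)
R[3] = 15
R[4] = 19  (first piece 1, then R[3]=15)
R[5] = 23  (first piece 1, then R[4]=19)
R[6] = 30  (first piece 3, then R[3]=15)
One optimal cutting: 3 + 3 → $15 + $15 = $30.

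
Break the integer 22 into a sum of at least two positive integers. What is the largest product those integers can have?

Let P[k] be the best product for length k (with at least one cut). For each first piece i, the rest contributes max(k−i, P[k−i]).
Small cases: P[2]=1, P[3]=2, P[4]=4, P[5]=6, P[6]=9, P[7]=12, P[8]=18, P[9]=27, P[10]=36, P[11]=54, P[12]=81, P[13]=108, P[14]=162, P[15]=243.
P[16] = 2*max(14,162) = 2*162 = 324
P[17] = 2*max(15,243) = 2*243 = 486
P[18] = 3*max(15,243) = 3*243 = 729
P[19] = 2*max(17,486) = 2*486 = 972
P[20] = 2*max(18,729) = 2*729 = 1458
P[21] = 3*max(18,729) = 3*729 = 2187
P[22] = 2*max(20,1458) = 2*1458 = 2916
One optimal split: 3 + 3 + 3 + 3 + 3 + 3 + 2 + 2; product 3*3*3*3*3*3*2*2 = 2916.

2916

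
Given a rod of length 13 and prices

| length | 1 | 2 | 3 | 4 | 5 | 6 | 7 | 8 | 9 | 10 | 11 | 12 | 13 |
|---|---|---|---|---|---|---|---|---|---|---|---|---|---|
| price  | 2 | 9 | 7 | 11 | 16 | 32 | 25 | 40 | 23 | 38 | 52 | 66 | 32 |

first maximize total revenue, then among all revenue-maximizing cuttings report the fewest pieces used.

Let r[k] be the best obtainable value from length k. For each k, try every first piece i and keep the best of price[i] + r[k−i].
r[1] = 2
r[2] = 9
r[3] = 11  (first piece 1, then r[2]=9)
r[4] = 18  (first piece 2, then r[2]=9)
r[5] = 20  (first piece 1, then r[4]=18)
r[6] = 32
r[7] = 34  (first piece 1, then r[6]=32)
r[8] = 41  (first piece 2, then r[6]=32)
r[9] = 43  (first piece 1, then r[8]=41)
r[10] = 50  (first piece 2, then r[8]=41)
r[11] = 52  (first piece 1, then r[10]=50)
r[12] = 66
r[13] = 68  (first piece 1, then r[12]=66)
Maximum revenue is $68.
Now minimize piece count subject to staying optimal: for each k, pieces[k] = 1 + min over i with p[i]+r[k−i]=r[k] of pieces[k−i].
pieces[10] = 3
pieces[11] = 1
pieces[12] = 1
pieces[13] = 2

2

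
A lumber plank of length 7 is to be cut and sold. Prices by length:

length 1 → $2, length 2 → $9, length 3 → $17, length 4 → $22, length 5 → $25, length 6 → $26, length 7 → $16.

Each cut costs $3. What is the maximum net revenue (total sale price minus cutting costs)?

Let v[k] be the best obtainable value from length k. For each k, try every first piece i and keep the best of price[i] + v[k−i] minus the 3 cut fee when i<k.
v[1] = 2
v[2] = max(2+2-3, 9+0) = 9
v[3] = max(2+9-3, 9+2-3, 17+0) = 17
v[4] = max(2+17-3, 9+9-3, 17+2-3, 22+0) = 22
v[5] = max(2+22-3, 9+17-3, 17+9-3, 22+2-3, 25+0) = 25
v[6] = max(2+25-3, 9+22-3, 17+17-3, 22+9-3, 25+2-3, 26+0) = 31
v[7] = max(2+31-3, 9+25-3, 17+22-3, …, 26+2-3, 16+0) = 36
One optimal plan: pieces 4 + 3 (1 cut) → $39 − $3 = $36.

36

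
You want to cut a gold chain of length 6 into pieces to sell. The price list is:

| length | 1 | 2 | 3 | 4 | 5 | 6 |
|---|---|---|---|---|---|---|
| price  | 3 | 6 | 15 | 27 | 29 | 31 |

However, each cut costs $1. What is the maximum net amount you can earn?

32

Build net[k] bottom-up: net[k] = max over allowed piece i of (p[i] + net[k−i]) − 1 per cut.
net[1] = 3
net[2] = 6
net[3] = 15
net[4] = 27
net[5] = 29  (first piece 1, then net[4]=27)
net[6] = 32  (first piece 2, then net[4]=27)
One optimal plan: pieces 4 + 2 (1 cut) → $33 − $1 = $32.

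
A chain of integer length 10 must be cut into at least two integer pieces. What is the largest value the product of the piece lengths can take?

36

Let m[k] be the best product for length k (with at least one cut). For each first piece i, the rest contributes max(k−i, m[k−i]).
m[2] = 1·max(1,0) = 1·1 = 1
m[3] = 1·max(2,1) = 1·2 = 2
m[4] = 2·max(2,1) = 2·2 = 4
m[5] = 2·max(3,2) = 2·3 = 6
m[6] = 3·max(3,2) = 3·3 = 9
m[7] = 2·max(5,6) = 2·6 = 12
m[8] = 2·max(6,9) = 2·9 = 18
m[9] = 3·max(6,9) = 3·9 = 27
m[10] = 2·max(8,18) = 2·18 = 36
One optimal split: 3 + 3 + 2 + 2; product 3·3·2·2 = 36.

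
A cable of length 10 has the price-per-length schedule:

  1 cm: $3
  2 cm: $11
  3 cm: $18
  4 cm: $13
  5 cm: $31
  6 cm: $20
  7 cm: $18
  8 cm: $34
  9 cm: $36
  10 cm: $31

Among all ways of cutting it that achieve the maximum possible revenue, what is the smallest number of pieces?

2

Consider every possible first cut. r[k] is the best of p[i]+r[k−i] over all sellable i≤k.
r[1] = 3
r[2] = max(3+3, 11+0) = 11
r[3] = max(3+11, 11+3, 18+0) = 18
r[4] = max(3+18, 11+11, 18+3, 13+0) = 22
r[5] = max(3+22, 11+18, 18+11, 13+3, 31+0) = 31
r[6] = max(3+31, 11+22, 18+18, 13+11, 31+3, 20+0) = 36
r[7] = max(3+36, 11+31, 18+22, …, 20+3, 18+0) = 42
r[8] = max(3+42, 11+36, 18+31, …, 18+3, 34+0) = 49
r[9] = max(3+49, 11+42, 18+36, …, 34+3, 36+0) = 54
r[10] = max(3+54, 11+49, 18+42, …, 36+3, 31+0) = 62
Maximum revenue is $62.
Now minimize piece count subject to staying optimal: for each k, pieces[k] = 1 + min over i with p[i]+r[k−i]=r[k] of pieces[k−i].
pieces[7] = 2
pieces[8] = 2
pieces[9] = 3
pieces[10] = 2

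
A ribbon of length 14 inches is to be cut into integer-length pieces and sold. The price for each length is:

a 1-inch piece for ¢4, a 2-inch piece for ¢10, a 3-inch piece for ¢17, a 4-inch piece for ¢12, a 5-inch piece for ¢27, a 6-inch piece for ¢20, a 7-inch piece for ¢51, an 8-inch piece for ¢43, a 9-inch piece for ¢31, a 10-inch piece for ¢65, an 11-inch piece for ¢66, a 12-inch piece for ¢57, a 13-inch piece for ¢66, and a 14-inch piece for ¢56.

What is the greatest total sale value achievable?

102

Consider every possible first cut. r[k] is the best of p[i]+r[k−i] over all sellable i≤k.
r[1] = 4
r[2] = 10
r[3] = 17
r[4] = 21  (first piece 1, then r[3]=17)
r[5] = 27  (first piece 2, then r[3]=17)
r[6] = 34  (first piece 3, then r[3]=17)
r[7] = 51
r[8] = 55  (first piece 1, then r[7]=51)
r[9] = 61  (first piece 2, then r[7]=51)
r[10] = 68  (first piece 3, then r[7]=51)
r[11] = 72  (first piece 1, then r[10]=68)
r[12] = 78  (first piece 2, then r[10]=68)
r[13] = 85  (first piece 3, then r[10]=68)
r[14] = 102  (first piece 7, then r[7]=51)
One optimal cutting: 7 + 7 → ¢51 + ¢51 = ¢102.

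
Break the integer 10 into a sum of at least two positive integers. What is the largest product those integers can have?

Let prod[k] be the best product for length k (with at least one cut). For each first piece i, the rest contributes max(k−i, prod[k−i]).
prod[2] = 1*max(1,0) = 1*1 = 1
prod[3] = max(1*2, 2*1) = 2
prod[4] = max(1*3, 2*2, 3*1) = 4
prod[5] = max(1*4, 2*3, 3*2, 4*1) = 6
prod[6] = max(1*6, 2*4, 3*3, 4*2, 5*1) = 9
prod[7] = max(1*9, 2*6, 3*4, 4*3, 5*2, 6*1) = 12
prod[8] = max(1*12, 2*9, 3*6, …, 6*2, 7*1) = 18
prod[9] = max(1*18, 2*12, 3*9, …, 7*2, 8*1) = 27
prod[10] = max(1*27, 2*18, 3*12, …, 8*2, 9*1) = 36
One optimal split: 3 + 3 + 2 + 2; product 3*3*2*2 = 36.

36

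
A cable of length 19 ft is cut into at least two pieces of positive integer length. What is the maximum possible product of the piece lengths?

Fill m[k] for k=2..19: at each k try every first piece i and multiply by the better of (k−i) uncut or m[k−i].
m[2] = 1·max(1,0) = 1·1 = 1
m[3] = 1·max(2,1) = 1·2 = 2
m[4] = 2·max(2,1) = 2·2 = 4
m[5] = 2·max(3,2) = 2·3 = 6
m[6] = 3·max(3,2) = 3·3 = 9
m[7] = 2·max(5,6) = 2·6 = 12
m[8] = 2·max(6,9) = 2·9 = 18
m[9] = 3·max(6,9) = 3·9 = 27
m[10] = 2·max(8,18) = 2·18 = 36
m[11] = 2·max(9,27) = 2·27 = 54
m[12] = 3·max(9,27) = 3·27 = 81
m[13] = 2·max(11,54) = 2·54 = 108
m[14] = 2·max(12,81) = 2·81 = 162
m[15] = 3·max(12,81) = 3·81 = 243
m[16] = 2·max(14,162) = 2·162 = 324
m[17] = 2·max(15,243) = 2·243 = 486
m[18] = 3·max(15,243) = 3·243 = 729
m[19] = 2·max(17,486) = 2·486 = 972
One optimal split: 3 + 3 + 3 + 3 + 3 + 2 + 2; product 3·3·3·3·3·2·2 = 972.

972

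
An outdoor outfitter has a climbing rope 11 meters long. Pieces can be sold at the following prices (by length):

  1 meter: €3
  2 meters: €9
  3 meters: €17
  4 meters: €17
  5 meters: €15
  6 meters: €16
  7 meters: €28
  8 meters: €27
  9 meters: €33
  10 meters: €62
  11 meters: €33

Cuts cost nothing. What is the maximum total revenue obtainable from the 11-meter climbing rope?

Build v[k] bottom-up: v[k] = max over allowed piece i of (p[i] + v[k−i]).
v[1] = 3
v[2] = 9
v[3] = 17
v[4] = 20  (first piece 1, then v[3]=17)
v[5] = 26  (first piece 2, then v[3]=17)
v[6] = 34  (first piece 3, then v[3]=17)
v[7] = 37  (first piece 1, then v[6]=34)
v[8] = 43  (first piece 2, then v[6]=34)
v[9] = 51  (first piece 3, then v[6]=34)
v[10] = 62
v[11] = 65  (first piece 1, then v[10]=62)
One optimal cutting: 10 + 1 → €62 + €3 = €65.

65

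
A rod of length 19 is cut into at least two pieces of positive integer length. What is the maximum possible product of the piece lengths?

972

Let P[k] be the best product for length k (with at least one cut). For each first piece i, the rest contributes max(k−i, P[k−i]).
P[2] = 1*max(1,0) = 1*1 = 1
P[3] = max(1*2, 2*1) = 2
P[4] = max(1*3, 2*2, 3*1) = 4
P[5] = max(1*4, 2*3, 3*2, 4*1) = 6
P[6] = max(1*6, 2*4, 3*3, 4*2, 5*1) = 9
P[7] = max(1*9, 2*6, 3*4, 4*3, 5*2, 6*1) = 12
P[8] = max(1*12, 2*9, 3*6, …, 6*2, 7*1) = 18
P[9] = max(1*18, 2*12, 3*9, …, 7*2, 8*1) = 27
P[10] = max(1*27, 2*18, 3*12, …, 8*2, 9*1) = 36
P[11] = max(1*36, 2*27, 3*18, …, 9*2, 10*1) = 54
P[12] = max(1*54, 2*36, 3*27, …, 10*2, 11*1) = 81
P[13] = max(1*81, 2*54, 3*36, …, 11*2, 12*1) = 108
P[14] = max(1*108, 2*81, 3*54, …, 12*2, 13*1) = 162
P[15] = max(1*162, 2*108, 3*81, …, 13*2, 14*1) = 243
P[16] = max(1*243, 2*162, 3*108, …, 14*2, 15*1) = 324
P[17] = max(1*324, 2*243, 3*162, …, 15*2, 16*1) = 486
P[18] = max(1*486, 2*324, 3*243, …, 16*2, 17*1) = 729
P[19] = max(1*729, 2*486, 3*324, …, 17*2, 18*1) = 972
One optimal split: 3 + 3 + 3 + 3 + 3 + 2 + 2; product 3*3*3*3*3*2*2 = 972.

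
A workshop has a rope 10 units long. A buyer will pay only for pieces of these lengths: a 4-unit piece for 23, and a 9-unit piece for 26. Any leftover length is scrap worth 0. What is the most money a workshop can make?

Let r[k] be the best obtainable value from length k. For each k, try every first piece i and keep the best of price[i] + r[k−i].
r[1] = 0
r[2] = 0
r[3] = 0
r[4] = 23
r[5] = 23
r[6] = 23
r[7] = 23
r[8] = 46  (first piece 4, then r[4]=23)
r[9] = max(23+23, 26+0) = 46
r[10] = max(23+23, 26+0) = 46
One optimal cutting: pieces 4 + 4 with 2 units of scrap → 46.

46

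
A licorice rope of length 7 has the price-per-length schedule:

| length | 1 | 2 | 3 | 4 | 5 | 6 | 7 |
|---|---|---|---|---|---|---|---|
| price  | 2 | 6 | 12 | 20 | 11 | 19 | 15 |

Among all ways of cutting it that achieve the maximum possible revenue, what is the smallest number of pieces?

2

Let r[k] be the best obtainable value from length k. For each k, try every first piece i and keep the best of price[i] + r[k−i].
r[1] = 2
r[2] = max(2+2, 6+0) = 6
r[3] = max(2+6, 6+2, 12+0) = 12
r[4] = max(2+12, 6+6, 12+2, 20+0) = 20
r[5] = max(2+20, 6+12, 12+6, 20+2, 11+0) = 22
r[6] = max(2+22, 6+20, 12+12, 20+6, 11+2, 19+0) = 26
r[7] = max(2+26, 6+22, 12+20, …, 19+2, 15+0) = 32
Maximum revenue is ¢32.
Now minimize piece count subject to staying optimal: for each k, pieces[k] = 1 + min over i with p[i]+r[k−i]=r[k] of pieces[k−i].
pieces[4] = 1
pieces[5] = 2
pieces[6] = 2
pieces[7] = 2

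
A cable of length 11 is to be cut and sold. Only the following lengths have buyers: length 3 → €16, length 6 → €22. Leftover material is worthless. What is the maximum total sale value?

Build f[k] bottom-up: f[k] = max over allowed piece i of (p[i] + f[k−i]).
f[1] = 0
f[2] = 0
f[3] = 16
f[4] = 16
f[5] = 16
f[6] = max(16+16, 22+0) = 32
f[7] = max(16+16, 22+0) = 32
f[8] = max(16+16, 22+0) = 32
f[9] = max(16+32, 22+16) = 48
f[10] = max(16+32, 22+16) = 48
f[11] = max(16+32, 22+16) = 48
One optimal cutting: pieces 3 + 3 + 3 with 2 units of scrap → €48.

48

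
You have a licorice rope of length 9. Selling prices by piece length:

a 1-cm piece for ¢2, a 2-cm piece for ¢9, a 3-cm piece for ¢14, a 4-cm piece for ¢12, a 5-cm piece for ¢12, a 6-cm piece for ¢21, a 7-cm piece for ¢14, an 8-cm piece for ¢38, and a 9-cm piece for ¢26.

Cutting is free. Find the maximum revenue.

Build best[k] bottom-up: best[k] = max over allowed piece i of (p[i] + best[k−i]).
best[1] = 2
best[2] = 9
best[3] = 14
best[4] = 18  (first piece 2, then best[2]=9)
best[5] = 23  (first piece 2, then best[3]=14)
best[6] = 28  (first piece 3, then best[3]=14)
best[7] = 32  (first piece 2, then best[5]=23)
best[8] = 38
best[9] = 42  (first piece 3, then best[6]=28)
One optimal cutting: 3 + 3 + 3 → ¢14 + ¢14 + ¢14 = ¢42.

42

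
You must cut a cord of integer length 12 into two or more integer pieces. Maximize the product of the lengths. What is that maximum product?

81

Let prod[k] be the best product for length k (with at least one cut). For each first piece i, the rest contributes max(k−i, prod[k−i]).
prod[2] = 1*max(1,0) = 1*1 = 1
prod[3] = 1*max(2,1) = 1*2 = 2
prod[4] = 2*max(2,1) = 2*2 = 4
prod[5] = 2*max(3,2) = 2*3 = 6
prod[6] = 3*max(3,2) = 3*3 = 9
prod[7] = 2*max(5,6) = 2*6 = 12
prod[8] = 2*max(6,9) = 2*9 = 18
prod[9] = 3*max(6,9) = 3*9 = 27
prod[10] = 2*max(8,18) = 2*18 = 36
prod[11] = 2*max(9,27) = 2*27 = 54
prod[12] = 3*max(9,27) = 3*27 = 81
One optimal split: 3 + 3 + 3 + 3; product 3*3*3*3 = 81.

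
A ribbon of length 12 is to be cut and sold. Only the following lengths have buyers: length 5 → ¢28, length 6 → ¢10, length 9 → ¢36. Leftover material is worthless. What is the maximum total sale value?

56

Let f[k] be the best obtainable value from length k. For each k, try every first piece i and keep the best of price[i] + f[k−i].
f[1] = 0
f[2] = 0
f[3] = 0
f[4] = 0
f[5] = 28
f[6] = max(28+0, 10+0) = 28
f[7] = max(28+0, 10+0) = 28
f[8] = max(28+0, 10+0) = 28
f[9] = max(28+0, 10+0, 36+0) = 36
f[10] = max(28+28, 10+0, 36+0) = 56
f[11] = max(28+28, 10+28, 36+0) = 56
f[12] = max(28+28, 10+28, 36+0) = 56
One optimal cutting: pieces 5 + 5 with 2 inches of scrap → ¢56.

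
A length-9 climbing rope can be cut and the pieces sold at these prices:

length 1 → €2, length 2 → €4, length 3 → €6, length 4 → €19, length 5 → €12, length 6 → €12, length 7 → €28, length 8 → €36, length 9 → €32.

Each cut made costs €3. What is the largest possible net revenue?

35

Consider every possible first cut. net[k] is the best of p[i]+net[k−i] over all sellable i≤k, charging 3 whenever i<k.
net[1] = 2
net[2] = 4
net[3] = 6
net[4] = 19
net[5] = 18  (first piece 1, then net[4]=19)
net[6] = 20  (first piece 2, then net[4]=19)
net[7] = 28
net[8] = 36
net[9] = 35  (first piece 1, then net[8]=36)
One optimal plan: pieces 8 + 1 (1 cut) → €38 − €3 = €35.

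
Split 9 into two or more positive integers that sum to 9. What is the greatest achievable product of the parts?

27

Let P[k] be the best product for length k (with at least one cut). For each first piece i, the rest contributes max(k−i, P[k−i]).
P[2] = 1·max(1,0) = 1·1 = 1
P[3] = 1·max(2,1) = 1·2 = 2
P[4] = 2·max(2,1) = 2·2 = 4
P[5] = 2·max(3,2) = 2·3 = 6
P[6] = 3·max(3,2) = 3·3 = 9
P[7] = 2·max(5,6) = 2·6 = 12
P[8] = 2·max(6,9) = 2·9 = 18
P[9] = 3·max(6,9) = 3·9 = 27
One optimal split: 3 + 3 + 3; product 3·3·3 = 27.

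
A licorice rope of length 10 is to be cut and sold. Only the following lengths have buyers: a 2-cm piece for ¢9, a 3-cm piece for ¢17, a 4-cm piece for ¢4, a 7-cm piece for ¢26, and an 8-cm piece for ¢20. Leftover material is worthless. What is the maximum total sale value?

52

Let best[k] be the best obtainable value from length k. For each k, try every first piece i and keep the best of price[i] + best[k−i].
best[1] = 0
best[2] = 9
best[3] = 17
best[4] = 18  (first piece 2, then best[2]=9)
best[5] = 26  (first piece 2, then best[3]=17)
best[6] = 34  (first piece 3, then best[3]=17)
best[7] = 35  (first piece 2, then best[5]=26)
best[8] = 43  (first piece 2, then best[6]=34)
best[9] = 51  (first piece 3, then best[6]=34)
best[10] = 52  (first piece 2, then best[8]=43)
One optimal cutting: 3 + 3 + 2 + 2 → ¢52.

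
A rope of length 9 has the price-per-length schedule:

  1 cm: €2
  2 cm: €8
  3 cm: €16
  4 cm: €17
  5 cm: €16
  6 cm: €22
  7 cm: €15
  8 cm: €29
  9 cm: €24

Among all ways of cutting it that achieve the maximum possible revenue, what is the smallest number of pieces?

3

Let r[k] be the best obtainable value from length k. For each k, try every first piece i and keep the best of price[i] + r[k−i].
r[1] = 2
r[2] = max(2+2, 8+0) = 8
r[3] = max(2+8, 8+2, 16+0) = 16
r[4] = max(2+16, 8+8, 16+2, 17+0) = 18
r[5] = max(2+18, 8+16, 16+8, 17+2, 16+0) = 24
r[6] = max(2+24, 8+18, 16+16, 17+8, 16+2, 22+0) = 32
r[7] = max(2+32, 8+24, 16+18, …, 22+2, 15+0) = 34
r[8] = max(2+34, 8+32, 16+24, …, 15+2, 29+0) = 40
r[9] = max(2+40, 8+34, 16+32, …, 29+2, 24+0) = 48
Maximum revenue is €48.
Now minimize piece count subject to staying optimal: for each k, pieces[k] = 1 + min over i with p[i]+r[k−i]=r[k] of pieces[k−i].
pieces[6] = 2
pieces[7] = 3
pieces[8] = 3
pieces[9] = 3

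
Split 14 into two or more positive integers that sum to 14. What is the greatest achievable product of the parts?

162

Fill prod[k] for k=2..14: at each k try every first piece i and multiply by the better of (k−i) uncut or prod[k−i].
prod[2] = 1·max(1,0) = 1·1 = 1
prod[3] = max(1·2, 2·1) = 2
prod[4] = max(1·3, 2·2, 3·1) = 4
prod[5] = max(1·4, 2·3, 3·2, 4·1) = 6
prod[6] = max(1·6, 2·4, 3·3, 4·2, 5·1) = 9
prod[7] = max(1·9, 2·6, 3·4, 4·3, 5·2, 6·1) = 12
prod[8] = max(1·12, 2·9, 3·6, …, 6·2, 7·1) = 18
prod[9] = max(1·18, 2·12, 3·9, …, 7·2, 8·1) = 27
prod[10] = max(1·27, 2·18, 3·12, …, 8·2, 9·1) = 36
prod[11] = max(1·36, 2·27, 3·18, …, 9·2, 10·1) = 54
prod[12] = max(1·54, 2·36, 3·27, …, 10·2, 11·1) = 81
prod[13] = max(1·81, 2·54, 3·36, …, 11·2, 12·1) = 108
prod[14] = max(1·108, 2·81, 3·54, …, 12·2, 13·1) = 162
One optimal split: 3 + 3 + 3 + 3 + 2; product 3·3·3·3·2 = 162.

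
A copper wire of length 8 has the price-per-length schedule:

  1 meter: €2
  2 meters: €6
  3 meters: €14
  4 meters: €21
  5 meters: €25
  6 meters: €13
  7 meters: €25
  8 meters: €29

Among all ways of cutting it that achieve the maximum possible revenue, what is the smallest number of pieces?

Consider every possible first cut. r[k] is the best of p[i]+r[k−i] over all sellable i≤k.
r[1] = 2
r[2] = max(2+2, 6+0) = 6
r[3] = max(2+6, 6+2, 14+0) = 14
r[4] = max(2+14, 6+6, 14+2, 21+0) = 21
r[5] = max(2+21, 6+14, 14+6, 21+2, 25+0) = 25
r[6] = max(2+25, 6+21, 14+14, 21+6, 25+2, 13+0) = 28
r[7] = max(2+28, 6+25, 14+21, …, 13+2, 25+0) = 35
r[8] = max(2+35, 6+28, 14+25, …, 25+2, 29+0) = 42
Maximum revenue is €42.
Now minimize piece count subject to staying optimal: for each k, pieces[k] = 1 + min over i with p[i]+r[k−i]=r[k] of pieces[k−i].
pieces[5] = 1
pieces[6] = 2
pieces[7] = 2
pieces[8] = 2

2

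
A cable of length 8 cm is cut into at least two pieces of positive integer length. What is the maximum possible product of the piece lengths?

18

Fill g[k] for k=2..8: at each k try every first piece i and multiply by the better of (k−i) uncut or g[k−i].
g[2] = 1·max(1,0) = 1·1 = 1
g[3] = 1·max(2,1) = 1·2 = 2
g[4] = 2·max(2,1) = 2·2 = 4
g[5] = 2·max(3,2) = 2·3 = 6
g[6] = 3·max(3,2) = 3·3 = 9
g[7] = 2·max(5,6) = 2·6 = 12
g[8] = 2·max(6,9) = 2·9 = 18
One optimal split: 3 + 3 + 2; product 3·3·2 = 18.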